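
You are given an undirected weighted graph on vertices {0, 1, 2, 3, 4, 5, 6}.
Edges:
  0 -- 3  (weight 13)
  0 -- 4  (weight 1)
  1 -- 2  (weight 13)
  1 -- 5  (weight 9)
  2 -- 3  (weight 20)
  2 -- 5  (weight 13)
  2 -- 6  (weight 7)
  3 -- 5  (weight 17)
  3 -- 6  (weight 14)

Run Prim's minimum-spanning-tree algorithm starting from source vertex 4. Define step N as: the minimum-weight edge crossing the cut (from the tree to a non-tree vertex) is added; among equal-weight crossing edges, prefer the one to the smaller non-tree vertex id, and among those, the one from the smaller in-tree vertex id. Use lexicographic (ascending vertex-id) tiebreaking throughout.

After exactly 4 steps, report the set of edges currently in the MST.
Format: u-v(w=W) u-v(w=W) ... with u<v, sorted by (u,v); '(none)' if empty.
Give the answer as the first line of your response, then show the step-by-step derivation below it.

0-3(w=13) 0-4(w=1) 2-6(w=7) 3-6(w=14)

step 1: add edge 0-4 (w=1); MST = {0-4(w=1)}
step 2: add edge 0-3 (w=13); MST = {0-3(w=13) 0-4(w=1)}
step 3: add edge 3-6 (w=14); MST = {0-3(w=13) 0-4(w=1) 3-6(w=14)}
step 4: add edge 2-6 (w=7); MST = {0-3(w=13) 0-4(w=1) 2-6(w=7) 3-6(w=14)}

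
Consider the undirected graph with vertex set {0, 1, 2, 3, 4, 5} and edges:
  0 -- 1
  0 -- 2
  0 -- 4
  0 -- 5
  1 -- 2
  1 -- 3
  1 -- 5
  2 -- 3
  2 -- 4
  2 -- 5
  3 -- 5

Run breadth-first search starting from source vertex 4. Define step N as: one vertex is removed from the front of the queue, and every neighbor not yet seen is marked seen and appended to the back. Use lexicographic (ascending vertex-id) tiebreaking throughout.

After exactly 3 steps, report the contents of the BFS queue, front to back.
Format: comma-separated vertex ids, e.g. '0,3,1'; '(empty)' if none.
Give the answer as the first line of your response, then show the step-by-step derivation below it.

1,5,3

step 1: dequeue 4; queue=[0,2]; order=4
step 2: dequeue 0; queue=[2,1,5]; order=4,0
step 3: dequeue 2; queue=[1,5,3]; order=4,0,2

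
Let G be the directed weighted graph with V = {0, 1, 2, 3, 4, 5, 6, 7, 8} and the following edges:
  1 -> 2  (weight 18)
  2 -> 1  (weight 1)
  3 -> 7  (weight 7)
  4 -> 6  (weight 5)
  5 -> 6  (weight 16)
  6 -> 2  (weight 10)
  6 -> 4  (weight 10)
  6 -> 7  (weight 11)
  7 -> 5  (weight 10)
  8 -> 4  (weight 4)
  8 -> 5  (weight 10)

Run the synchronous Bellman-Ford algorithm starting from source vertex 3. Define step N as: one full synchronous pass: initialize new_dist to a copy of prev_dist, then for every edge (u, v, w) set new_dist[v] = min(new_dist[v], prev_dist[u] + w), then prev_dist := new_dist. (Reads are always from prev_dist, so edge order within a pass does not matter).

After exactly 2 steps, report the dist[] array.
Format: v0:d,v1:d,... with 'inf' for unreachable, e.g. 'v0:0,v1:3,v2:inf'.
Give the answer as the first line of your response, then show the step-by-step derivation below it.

v0:inf,v1:inf,v2:inf,v3:0,v4:inf,v5:17,v6:inf,v7:7,v8:inf

step 1: dist = v0:inf,v1:inf,v2:inf,v3:0,v4:inf,v5:inf,v6:inf,v7:7,v8:inf
step 2: dist = v0:inf,v1:inf,v2:inf,v3:0,v4:inf,v5:17,v6:inf,v7:7,v8:inf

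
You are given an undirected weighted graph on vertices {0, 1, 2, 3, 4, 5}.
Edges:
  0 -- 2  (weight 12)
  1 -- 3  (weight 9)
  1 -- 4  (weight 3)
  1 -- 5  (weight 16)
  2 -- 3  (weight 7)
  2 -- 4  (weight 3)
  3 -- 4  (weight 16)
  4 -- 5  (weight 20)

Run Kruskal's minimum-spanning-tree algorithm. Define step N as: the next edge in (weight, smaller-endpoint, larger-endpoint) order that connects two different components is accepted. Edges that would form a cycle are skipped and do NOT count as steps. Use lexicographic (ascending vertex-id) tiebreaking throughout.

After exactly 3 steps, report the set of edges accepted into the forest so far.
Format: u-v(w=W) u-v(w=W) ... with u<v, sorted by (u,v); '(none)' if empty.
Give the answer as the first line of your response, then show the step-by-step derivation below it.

1-4(w=3) 2-3(w=7) 2-4(w=3)

step 1: add edge 1-4 (w=3); MST = {1-4(w=3)}
step 2: add edge 2-4 (w=3); MST = {1-4(w=3) 2-4(w=3)}
step 3: add edge 2-3 (w=7); MST = {1-4(w=3) 2-3(w=7) 2-4(w=3)}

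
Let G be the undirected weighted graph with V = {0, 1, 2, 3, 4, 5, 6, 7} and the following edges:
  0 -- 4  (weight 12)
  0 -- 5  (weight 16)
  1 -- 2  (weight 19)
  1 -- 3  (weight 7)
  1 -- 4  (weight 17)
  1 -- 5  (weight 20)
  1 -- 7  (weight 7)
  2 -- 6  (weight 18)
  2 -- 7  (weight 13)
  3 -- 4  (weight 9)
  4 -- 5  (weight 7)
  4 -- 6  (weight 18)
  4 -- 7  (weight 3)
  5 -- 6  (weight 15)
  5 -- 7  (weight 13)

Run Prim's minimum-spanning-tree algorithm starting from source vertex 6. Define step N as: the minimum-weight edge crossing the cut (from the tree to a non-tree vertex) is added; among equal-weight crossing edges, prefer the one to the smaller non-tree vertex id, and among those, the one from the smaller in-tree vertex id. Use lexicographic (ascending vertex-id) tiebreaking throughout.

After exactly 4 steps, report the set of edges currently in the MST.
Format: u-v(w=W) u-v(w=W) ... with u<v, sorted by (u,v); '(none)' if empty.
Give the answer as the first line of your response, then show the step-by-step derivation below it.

1-7(w=7) 4-5(w=7) 4-7(w=3) 5-6(w=15)

step 1: add edge 5-6 (w=15); MST = {5-6(w=15)}
step 2: add edge 4-5 (w=7); MST = {4-5(w=7) 5-6(w=15)}
step 3: add edge 4-7 (w=3); MST = {4-5(w=7) 4-7(w=3) 5-6(w=15)}
step 4: add edge 1-7 (w=7); MST = {1-7(w=7) 4-5(w=7) 4-7(w=3) 5-6(w=15)}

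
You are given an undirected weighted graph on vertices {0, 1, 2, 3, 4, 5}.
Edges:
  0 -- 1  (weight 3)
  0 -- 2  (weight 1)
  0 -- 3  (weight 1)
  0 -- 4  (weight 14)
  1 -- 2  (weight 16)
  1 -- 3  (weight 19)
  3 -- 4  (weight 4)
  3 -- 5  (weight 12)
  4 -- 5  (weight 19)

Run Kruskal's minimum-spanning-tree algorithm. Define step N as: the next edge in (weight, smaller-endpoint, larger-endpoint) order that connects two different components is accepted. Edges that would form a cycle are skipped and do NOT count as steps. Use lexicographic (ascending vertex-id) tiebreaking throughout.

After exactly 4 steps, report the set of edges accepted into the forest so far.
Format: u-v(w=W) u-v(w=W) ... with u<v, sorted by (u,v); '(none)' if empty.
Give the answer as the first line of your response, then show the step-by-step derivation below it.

0-1(w=3) 0-2(w=1) 0-3(w=1) 3-4(w=4)

step 1: add edge 0-2 (w=1); MST = {0-2(w=1)}
step 2: add edge 0-3 (w=1); MST = {0-2(w=1) 0-3(w=1)}
step 3: add edge 0-1 (w=3); MST = {0-1(w=3) 0-2(w=1) 0-3(w=1)}
step 4: add edge 3-4 (w=4); MST = {0-1(w=3) 0-2(w=1) 0-3(w=1) 3-4(w=4)}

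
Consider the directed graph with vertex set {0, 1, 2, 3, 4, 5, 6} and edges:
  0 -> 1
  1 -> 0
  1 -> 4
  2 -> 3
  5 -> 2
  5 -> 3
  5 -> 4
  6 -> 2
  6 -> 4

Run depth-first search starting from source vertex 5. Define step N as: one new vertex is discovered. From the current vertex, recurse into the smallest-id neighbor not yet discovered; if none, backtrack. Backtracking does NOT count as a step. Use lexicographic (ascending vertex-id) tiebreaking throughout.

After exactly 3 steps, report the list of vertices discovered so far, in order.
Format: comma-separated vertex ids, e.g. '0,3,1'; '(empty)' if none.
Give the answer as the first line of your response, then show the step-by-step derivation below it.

5,2,3

step 1: discover 5; path=5; order=5
step 2: discover 2; path=5>2; order=5,2
step 3: discover 3; path=5>2>3; order=5,2,3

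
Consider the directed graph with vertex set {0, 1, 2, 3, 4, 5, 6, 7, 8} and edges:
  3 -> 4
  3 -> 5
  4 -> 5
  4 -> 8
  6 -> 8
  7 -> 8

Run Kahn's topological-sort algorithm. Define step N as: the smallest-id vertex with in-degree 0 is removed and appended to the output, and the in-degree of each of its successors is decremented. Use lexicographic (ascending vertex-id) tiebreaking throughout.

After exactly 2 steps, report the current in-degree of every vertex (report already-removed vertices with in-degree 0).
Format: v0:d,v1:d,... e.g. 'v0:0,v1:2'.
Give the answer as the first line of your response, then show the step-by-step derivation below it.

v0:0,v1:0,v2:0,v3:0,v4:1,v5:2,v6:0,v7:0,v8:3

step 1: output 0; order=[0]; indeg=(0,0,0,0,1,2,0,0,3)
step 2: output 1; order=[0,1]; indeg=(0,0,0,0,1,2,0,0,3)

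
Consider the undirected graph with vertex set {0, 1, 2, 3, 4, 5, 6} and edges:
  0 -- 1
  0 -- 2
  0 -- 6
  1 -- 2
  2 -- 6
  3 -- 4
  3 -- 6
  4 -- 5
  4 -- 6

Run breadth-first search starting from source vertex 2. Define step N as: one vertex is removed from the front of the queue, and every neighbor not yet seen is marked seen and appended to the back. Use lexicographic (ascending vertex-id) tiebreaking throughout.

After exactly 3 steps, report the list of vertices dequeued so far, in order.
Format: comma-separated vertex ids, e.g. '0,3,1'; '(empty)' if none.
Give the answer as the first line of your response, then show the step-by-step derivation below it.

2,0,1

step 1: dequeue 2; queue=[0,1,6]; order=2
step 2: dequeue 0; queue=[1,6]; order=2,0
step 3: dequeue 1; queue=[6]; order=2,0,1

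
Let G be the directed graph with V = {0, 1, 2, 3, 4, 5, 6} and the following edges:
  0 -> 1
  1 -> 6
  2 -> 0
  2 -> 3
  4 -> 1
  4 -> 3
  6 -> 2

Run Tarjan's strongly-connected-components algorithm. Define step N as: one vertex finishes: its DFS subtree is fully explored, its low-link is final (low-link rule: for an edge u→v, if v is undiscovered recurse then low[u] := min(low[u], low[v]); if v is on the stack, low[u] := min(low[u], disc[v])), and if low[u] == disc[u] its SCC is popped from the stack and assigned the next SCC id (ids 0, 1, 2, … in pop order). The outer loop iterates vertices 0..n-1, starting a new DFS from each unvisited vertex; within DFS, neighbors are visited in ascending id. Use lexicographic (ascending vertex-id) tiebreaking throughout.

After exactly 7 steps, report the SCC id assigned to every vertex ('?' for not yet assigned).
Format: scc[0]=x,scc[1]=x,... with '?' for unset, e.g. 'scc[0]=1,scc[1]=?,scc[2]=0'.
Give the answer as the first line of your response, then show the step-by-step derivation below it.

scc[0]=1,scc[1]=1,scc[2]=1,scc[3]=0,scc[4]=2,scc[5]=3,scc[6]=1

step 1: low=(low[0]=0,low[1]=1,low[2]=0,low[3]=4,low[4]=?,low[5]=?,low[6]=2); scc=(scc[0]=?,scc[1]=?,scc[2]=?,scc[3]=0,scc[4]=?,scc[5]=?,scc[6]=?)
step 2: low=(low[0]=0,low[1]=1,low[2]=0,low[3]=4,low[4]=?,low[5]=?,low[6]=2); scc=(scc[0]=?,scc[1]=?,scc[2]=?,scc[3]=0,scc[4]=?,scc[5]=?,scc[6]=?)
step 3: low=(low[0]=0,low[1]=1,low[2]=0,low[3]=4,low[4]=?,low[5]=?,low[6]=0); scc=(scc[0]=?,scc[1]=?,scc[2]=?,scc[3]=0,scc[4]=?,scc[5]=?,scc[6]=?)
step 4: low=(low[0]=0,low[1]=0,low[2]=0,low[3]=4,low[4]=?,low[5]=?,low[6]=0); scc=(scc[0]=?,scc[1]=?,scc[2]=?,scc[3]=0,scc[4]=?,scc[5]=?,scc[6]=?)
step 5: low=(low[0]=0,low[1]=0,low[2]=0,low[3]=4,low[4]=?,low[5]=?,low[6]=0); scc=(scc[0]=1,scc[1]=1,scc[2]=1,scc[3]=0,scc[4]=?,scc[5]=?,scc[6]=1)
step 6: low=(low[0]=0,low[1]=0,low[2]=0,low[3]=4,low[4]=5,low[5]=?,low[6]=0); scc=(scc[0]=1,scc[1]=1,scc[2]=1,scc[3]=0,scc[4]=2,scc[5]=?,scc[6]=1)
step 7: low=(low[0]=0,low[1]=0,low[2]=0,low[3]=4,low[4]=5,low[5]=6,low[6]=0); scc=(scc[0]=1,scc[1]=1,scc[2]=1,scc[3]=0,scc[4]=2,scc[5]=3,scc[6]=1)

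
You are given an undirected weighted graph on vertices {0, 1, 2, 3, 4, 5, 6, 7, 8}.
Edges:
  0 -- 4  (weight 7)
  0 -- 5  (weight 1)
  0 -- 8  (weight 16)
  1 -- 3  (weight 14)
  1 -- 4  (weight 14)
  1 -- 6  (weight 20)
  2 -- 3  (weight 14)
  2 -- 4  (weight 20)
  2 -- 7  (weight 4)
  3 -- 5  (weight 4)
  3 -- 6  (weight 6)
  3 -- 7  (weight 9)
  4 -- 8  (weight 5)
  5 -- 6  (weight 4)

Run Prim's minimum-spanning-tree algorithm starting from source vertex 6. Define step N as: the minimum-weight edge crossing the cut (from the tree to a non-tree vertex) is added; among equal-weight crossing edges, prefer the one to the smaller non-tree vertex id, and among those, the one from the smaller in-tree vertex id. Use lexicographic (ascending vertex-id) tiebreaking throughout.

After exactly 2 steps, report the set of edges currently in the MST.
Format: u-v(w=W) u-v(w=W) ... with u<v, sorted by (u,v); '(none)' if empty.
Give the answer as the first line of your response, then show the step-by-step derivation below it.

0-5(w=1) 5-6(w=4)

step 1: add edge 5-6 (w=4); MST = {5-6(w=4)}
step 2: add edge 0-5 (w=1); MST = {0-5(w=1) 5-6(w=4)}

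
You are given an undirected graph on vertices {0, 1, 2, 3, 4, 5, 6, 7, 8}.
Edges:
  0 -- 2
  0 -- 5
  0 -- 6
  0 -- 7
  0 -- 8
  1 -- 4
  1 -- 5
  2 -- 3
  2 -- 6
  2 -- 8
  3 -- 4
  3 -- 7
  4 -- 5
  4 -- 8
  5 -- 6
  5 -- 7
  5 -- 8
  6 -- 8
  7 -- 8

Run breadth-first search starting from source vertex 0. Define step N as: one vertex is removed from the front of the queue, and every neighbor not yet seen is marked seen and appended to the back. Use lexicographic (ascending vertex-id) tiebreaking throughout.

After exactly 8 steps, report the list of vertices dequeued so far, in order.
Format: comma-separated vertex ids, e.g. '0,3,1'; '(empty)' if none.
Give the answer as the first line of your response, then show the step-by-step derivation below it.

0,2,5,6,7,8,3,1

step 1: dequeue 0; queue=[2,5,6,7,8]; order=0
step 2: dequeue 2; queue=[5,6,7,8,3]; order=0,2
step 3: dequeue 5; queue=[6,7,8,3,1,4]; order=0,2,5
step 4: dequeue 6; queue=[7,8,3,1,4]; order=0,2,5,6
step 5: dequeue 7; queue=[8,3,1,4]; order=0,2,5,6,7
step 6: dequeue 8; queue=[3,1,4]; order=0,2,5,6,7,8
step 7: dequeue 3; queue=[1,4]; order=0,2,5,6,7,8,3
step 8: dequeue 1; queue=[4]; order=0,2,5,6,7,8,3,1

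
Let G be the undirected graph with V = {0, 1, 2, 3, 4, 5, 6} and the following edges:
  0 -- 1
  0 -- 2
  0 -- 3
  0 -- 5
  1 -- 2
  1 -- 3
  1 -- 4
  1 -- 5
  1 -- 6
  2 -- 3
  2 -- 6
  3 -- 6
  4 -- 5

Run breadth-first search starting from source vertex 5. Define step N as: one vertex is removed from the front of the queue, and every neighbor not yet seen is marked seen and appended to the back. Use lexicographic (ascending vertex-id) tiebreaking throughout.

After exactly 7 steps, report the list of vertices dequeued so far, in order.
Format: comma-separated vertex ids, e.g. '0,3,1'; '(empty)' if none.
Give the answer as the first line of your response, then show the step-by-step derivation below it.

5,0,1,4,2,3,6

step 1: dequeue 5; queue=[0,1,4]; order=5
step 2: dequeue 0; queue=[1,4,2,3]; order=5,0
step 3: dequeue 1; queue=[4,2,3,6]; order=5,0,1
step 4: dequeue 4; queue=[2,3,6]; order=5,0,1,4
step 5: dequeue 2; queue=[3,6]; order=5,0,1,4,2
step 6: dequeue 3; queue=[6]; order=5,0,1,4,2,3
step 7: dequeue 6; queue=[(empty)]; order=5,0,1,4,2,3,6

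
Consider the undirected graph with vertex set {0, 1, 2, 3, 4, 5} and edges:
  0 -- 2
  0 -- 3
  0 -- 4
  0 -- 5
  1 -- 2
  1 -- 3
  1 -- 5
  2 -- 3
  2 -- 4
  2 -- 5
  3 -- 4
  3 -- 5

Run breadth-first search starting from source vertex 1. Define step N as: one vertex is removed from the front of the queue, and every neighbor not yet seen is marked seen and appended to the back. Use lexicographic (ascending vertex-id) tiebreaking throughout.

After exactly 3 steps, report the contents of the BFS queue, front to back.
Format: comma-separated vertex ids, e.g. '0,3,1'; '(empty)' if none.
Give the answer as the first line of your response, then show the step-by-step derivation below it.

5,0,4

step 1: dequeue 1; queue=[2,3,5]; order=1
step 2: dequeue 2; queue=[3,5,0,4]; order=1,2
step 3: dequeue 3; queue=[5,0,4]; order=1,2,3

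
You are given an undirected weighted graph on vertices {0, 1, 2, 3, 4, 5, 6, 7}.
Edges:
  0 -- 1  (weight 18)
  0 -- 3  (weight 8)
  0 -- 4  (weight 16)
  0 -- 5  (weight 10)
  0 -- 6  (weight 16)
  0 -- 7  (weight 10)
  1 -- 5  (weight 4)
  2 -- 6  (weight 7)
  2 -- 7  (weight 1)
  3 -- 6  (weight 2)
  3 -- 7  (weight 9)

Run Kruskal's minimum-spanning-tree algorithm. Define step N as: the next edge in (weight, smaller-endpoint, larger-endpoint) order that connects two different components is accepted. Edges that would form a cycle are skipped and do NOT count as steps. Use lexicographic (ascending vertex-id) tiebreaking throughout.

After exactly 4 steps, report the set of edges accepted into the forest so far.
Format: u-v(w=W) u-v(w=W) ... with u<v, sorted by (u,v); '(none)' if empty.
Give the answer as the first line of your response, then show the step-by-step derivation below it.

1-5(w=4) 2-6(w=7) 2-7(w=1) 3-6(w=2)

step 1: add edge 2-7 (w=1); MST = {2-7(w=1)}
step 2: add edge 3-6 (w=2); MST = {2-7(w=1) 3-6(w=2)}
step 3: add edge 1-5 (w=4); MST = {1-5(w=4) 2-7(w=1) 3-6(w=2)}
step 4: add edge 2-6 (w=7); MST = {1-5(w=4) 2-6(w=7) 2-7(w=1) 3-6(w=2)}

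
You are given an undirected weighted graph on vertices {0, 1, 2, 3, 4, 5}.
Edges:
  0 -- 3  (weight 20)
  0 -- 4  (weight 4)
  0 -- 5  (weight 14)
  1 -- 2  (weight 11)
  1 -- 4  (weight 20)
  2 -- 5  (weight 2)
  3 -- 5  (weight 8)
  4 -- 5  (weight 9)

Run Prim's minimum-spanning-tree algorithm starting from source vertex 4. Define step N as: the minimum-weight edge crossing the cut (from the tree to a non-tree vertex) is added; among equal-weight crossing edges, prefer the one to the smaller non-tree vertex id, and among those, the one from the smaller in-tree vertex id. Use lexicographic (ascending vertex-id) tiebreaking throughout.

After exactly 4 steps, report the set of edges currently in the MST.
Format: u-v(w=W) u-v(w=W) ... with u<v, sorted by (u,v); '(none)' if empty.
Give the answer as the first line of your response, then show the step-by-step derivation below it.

0-4(w=4) 2-5(w=2) 3-5(w=8) 4-5(w=9)

step 1: add edge 0-4 (w=4); MST = {0-4(w=4)}
step 2: add edge 4-5 (w=9); MST = {0-4(w=4) 4-5(w=9)}
step 3: add edge 2-5 (w=2); MST = {0-4(w=4) 2-5(w=2) 4-5(w=9)}
step 4: add edge 3-5 (w=8); MST = {0-4(w=4) 2-5(w=2) 3-5(w=8) 4-5(w=9)}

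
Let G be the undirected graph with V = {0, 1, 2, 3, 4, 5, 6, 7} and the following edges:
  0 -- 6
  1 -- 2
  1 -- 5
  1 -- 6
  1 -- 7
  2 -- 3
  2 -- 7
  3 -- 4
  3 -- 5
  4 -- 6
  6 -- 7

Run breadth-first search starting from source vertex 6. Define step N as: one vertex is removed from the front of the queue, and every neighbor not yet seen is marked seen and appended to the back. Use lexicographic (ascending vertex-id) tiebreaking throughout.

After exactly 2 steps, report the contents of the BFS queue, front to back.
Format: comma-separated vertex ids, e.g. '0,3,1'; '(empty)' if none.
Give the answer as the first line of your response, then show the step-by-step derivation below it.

1,4,7

step 1: dequeue 6; queue=[0,1,4,7]; order=6
step 2: dequeue 0; queue=[1,4,7]; order=6,0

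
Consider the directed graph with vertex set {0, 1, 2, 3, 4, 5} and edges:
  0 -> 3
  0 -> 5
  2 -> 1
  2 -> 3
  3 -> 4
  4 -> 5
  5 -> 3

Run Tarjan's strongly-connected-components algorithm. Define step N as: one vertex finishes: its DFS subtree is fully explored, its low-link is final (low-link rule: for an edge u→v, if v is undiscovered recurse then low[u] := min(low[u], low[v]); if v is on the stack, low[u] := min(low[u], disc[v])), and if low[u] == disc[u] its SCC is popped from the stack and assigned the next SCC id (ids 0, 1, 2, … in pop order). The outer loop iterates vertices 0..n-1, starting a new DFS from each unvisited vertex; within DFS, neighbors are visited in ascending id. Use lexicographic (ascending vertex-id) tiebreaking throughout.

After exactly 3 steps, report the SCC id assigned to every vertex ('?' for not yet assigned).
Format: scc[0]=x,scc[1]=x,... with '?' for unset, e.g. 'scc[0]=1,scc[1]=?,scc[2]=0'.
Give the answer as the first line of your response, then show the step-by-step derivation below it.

scc[0]=?,scc[1]=?,scc[2]=?,scc[3]=0,scc[4]=0,scc[5]=0

step 1: low=(low[0]=0,low[1]=?,low[2]=?,low[3]=1,low[4]=2,low[5]=1); scc=(scc[0]=?,scc[1]=?,scc[2]=?,scc[3]=?,scc[4]=?,scc[5]=?)
step 2: low=(low[0]=0,low[1]=?,low[2]=?,low[3]=1,low[4]=1,low[5]=1); scc=(scc[0]=?,scc[1]=?,scc[2]=?,scc[3]=?,scc[4]=?,scc[5]=?)
step 3: low=(low[0]=0,low[1]=?,low[2]=?,low[3]=1,low[4]=1,low[5]=1); scc=(scc[0]=?,scc[1]=?,scc[2]=?,scc[3]=0,scc[4]=0,scc[5]=0)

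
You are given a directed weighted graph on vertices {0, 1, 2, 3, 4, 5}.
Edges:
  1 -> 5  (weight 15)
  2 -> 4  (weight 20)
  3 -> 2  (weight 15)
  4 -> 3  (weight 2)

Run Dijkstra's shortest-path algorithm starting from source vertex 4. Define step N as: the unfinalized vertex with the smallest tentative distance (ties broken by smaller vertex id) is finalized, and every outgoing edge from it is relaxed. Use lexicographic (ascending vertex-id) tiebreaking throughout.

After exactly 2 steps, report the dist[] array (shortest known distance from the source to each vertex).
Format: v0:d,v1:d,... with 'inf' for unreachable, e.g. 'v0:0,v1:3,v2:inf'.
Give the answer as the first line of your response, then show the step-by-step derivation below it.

v0:inf,v1:inf,v2:17,v3:2,v4:0,v5:inf

step 1: dist = v0:inf,v1:inf,v2:inf,v3:2,v4:0,v5:inf
step 2: dist = v0:inf,v1:inf,v2:17,v3:2,v4:0,v5:inf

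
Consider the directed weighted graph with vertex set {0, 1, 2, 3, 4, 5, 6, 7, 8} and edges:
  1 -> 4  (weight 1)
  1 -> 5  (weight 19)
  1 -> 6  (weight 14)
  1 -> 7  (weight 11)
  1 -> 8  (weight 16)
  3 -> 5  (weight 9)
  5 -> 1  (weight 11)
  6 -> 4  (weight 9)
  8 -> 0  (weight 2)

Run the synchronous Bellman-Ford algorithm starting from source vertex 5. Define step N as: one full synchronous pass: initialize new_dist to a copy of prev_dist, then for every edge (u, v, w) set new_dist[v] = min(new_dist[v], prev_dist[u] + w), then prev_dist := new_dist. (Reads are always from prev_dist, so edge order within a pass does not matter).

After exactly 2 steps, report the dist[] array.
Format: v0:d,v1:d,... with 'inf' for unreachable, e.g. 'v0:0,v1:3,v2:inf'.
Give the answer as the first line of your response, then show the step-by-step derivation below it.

v0:inf,v1:11,v2:inf,v3:inf,v4:12,v5:0,v6:25,v7:22,v8:27

step 1: dist = v0:inf,v1:11,v2:inf,v3:inf,v4:inf,v5:0,v6:inf,v7:inf,v8:inf
step 2: dist = v0:inf,v1:11,v2:inf,v3:inf,v4:12,v5:0,v6:25,v7:22,v8:27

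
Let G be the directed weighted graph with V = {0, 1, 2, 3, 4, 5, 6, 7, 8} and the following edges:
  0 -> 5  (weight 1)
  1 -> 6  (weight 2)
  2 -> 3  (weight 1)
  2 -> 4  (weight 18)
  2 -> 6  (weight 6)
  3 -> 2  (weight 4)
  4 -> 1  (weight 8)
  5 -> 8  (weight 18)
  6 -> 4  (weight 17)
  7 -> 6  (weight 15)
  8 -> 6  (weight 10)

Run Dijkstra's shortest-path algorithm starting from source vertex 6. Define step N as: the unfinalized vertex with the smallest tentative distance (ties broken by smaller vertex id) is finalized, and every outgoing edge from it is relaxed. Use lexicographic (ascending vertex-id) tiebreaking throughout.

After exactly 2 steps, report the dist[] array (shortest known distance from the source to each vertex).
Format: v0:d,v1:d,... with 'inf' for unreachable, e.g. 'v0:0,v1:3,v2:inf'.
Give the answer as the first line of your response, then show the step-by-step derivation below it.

v0:inf,v1:25,v2:inf,v3:inf,v4:17,v5:inf,v6:0,v7:inf,v8:inf

step 1: dist = v0:inf,v1:inf,v2:inf,v3:inf,v4:17,v5:inf,v6:0,v7:inf,v8:inf
step 2: dist = v0:inf,v1:25,v2:inf,v3:inf,v4:17,v5:inf,v6:0,v7:inf,v8:inf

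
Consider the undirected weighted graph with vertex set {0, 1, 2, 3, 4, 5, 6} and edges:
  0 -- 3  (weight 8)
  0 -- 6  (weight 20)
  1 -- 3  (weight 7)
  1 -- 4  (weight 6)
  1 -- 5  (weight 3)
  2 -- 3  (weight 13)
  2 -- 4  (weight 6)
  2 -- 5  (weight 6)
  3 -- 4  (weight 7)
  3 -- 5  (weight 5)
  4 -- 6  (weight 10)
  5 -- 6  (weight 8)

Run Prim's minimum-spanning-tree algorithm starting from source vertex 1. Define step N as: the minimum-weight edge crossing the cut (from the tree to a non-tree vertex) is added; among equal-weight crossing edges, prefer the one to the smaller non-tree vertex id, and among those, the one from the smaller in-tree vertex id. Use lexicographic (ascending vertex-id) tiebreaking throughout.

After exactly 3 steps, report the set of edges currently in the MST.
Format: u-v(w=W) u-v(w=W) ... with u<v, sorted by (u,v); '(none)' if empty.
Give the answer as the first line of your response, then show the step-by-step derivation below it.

1-5(w=3) 2-5(w=6) 3-5(w=5)

step 1: add edge 1-5 (w=3); MST = {1-5(w=3)}
step 2: add edge 3-5 (w=5); MST = {1-5(w=3) 3-5(w=5)}
step 3: add edge 2-5 (w=6); MST = {1-5(w=3) 2-5(w=6) 3-5(w=5)}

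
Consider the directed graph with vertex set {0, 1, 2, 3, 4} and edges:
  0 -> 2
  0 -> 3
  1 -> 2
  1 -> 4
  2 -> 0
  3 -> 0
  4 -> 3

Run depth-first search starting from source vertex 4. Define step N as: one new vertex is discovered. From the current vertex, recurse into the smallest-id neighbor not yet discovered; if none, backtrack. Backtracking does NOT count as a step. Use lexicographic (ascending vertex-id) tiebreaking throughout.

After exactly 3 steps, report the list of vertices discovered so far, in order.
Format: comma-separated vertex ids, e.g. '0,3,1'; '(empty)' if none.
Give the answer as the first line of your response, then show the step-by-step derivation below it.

4,3,0

step 1: discover 4; path=4; order=4
step 2: discover 3; path=4>3; order=4,3
step 3: discover 0; path=4>3>0; order=4,3,0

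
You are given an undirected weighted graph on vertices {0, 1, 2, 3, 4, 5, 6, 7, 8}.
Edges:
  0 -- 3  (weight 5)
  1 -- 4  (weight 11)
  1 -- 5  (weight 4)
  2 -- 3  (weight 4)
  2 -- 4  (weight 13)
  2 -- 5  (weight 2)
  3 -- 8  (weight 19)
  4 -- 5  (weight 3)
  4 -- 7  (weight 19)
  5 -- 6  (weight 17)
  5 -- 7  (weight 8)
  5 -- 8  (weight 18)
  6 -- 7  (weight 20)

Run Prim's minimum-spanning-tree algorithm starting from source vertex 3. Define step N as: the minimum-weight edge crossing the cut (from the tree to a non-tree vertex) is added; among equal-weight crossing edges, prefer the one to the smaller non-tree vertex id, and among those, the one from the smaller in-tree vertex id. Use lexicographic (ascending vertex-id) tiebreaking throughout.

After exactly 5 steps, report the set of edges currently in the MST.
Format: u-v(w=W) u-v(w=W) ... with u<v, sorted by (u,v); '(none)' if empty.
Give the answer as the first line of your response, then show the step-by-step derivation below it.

0-3(w=5) 1-5(w=4) 2-3(w=4) 2-5(w=2) 4-5(w=3)

step 1: add edge 2-3 (w=4); MST = {2-3(w=4)}
step 2: add edge 2-5 (w=2); MST = {2-3(w=4) 2-5(w=2)}
step 3: add edge 4-5 (w=3); MST = {2-3(w=4) 2-5(w=2) 4-5(w=3)}
step 4: add edge 1-5 (w=4); MST = {1-5(w=4) 2-3(w=4) 2-5(w=2) 4-5(w=3)}
step 5: add edge 0-3 (w=5); MST = {0-3(w=5) 1-5(w=4) 2-3(w=4) 2-5(w=2) 4-5(w=3)}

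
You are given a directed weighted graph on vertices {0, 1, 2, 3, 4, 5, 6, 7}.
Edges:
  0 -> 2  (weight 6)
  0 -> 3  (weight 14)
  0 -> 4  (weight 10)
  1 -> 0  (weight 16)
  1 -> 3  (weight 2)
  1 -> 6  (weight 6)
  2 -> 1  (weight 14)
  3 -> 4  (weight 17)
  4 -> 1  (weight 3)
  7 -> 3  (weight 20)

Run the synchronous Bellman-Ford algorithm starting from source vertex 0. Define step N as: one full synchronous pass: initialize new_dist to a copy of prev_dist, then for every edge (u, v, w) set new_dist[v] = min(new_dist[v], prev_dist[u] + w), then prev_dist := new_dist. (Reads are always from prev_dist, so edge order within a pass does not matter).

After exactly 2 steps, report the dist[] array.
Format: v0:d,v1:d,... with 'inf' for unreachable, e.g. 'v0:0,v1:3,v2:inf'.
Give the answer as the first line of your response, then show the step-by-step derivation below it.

v0:0,v1:13,v2:6,v3:14,v4:10,v5:inf,v6:inf,v7:inf

step 1: dist = v0:0,v1:inf,v2:6,v3:14,v4:10,v5:inf,v6:inf,v7:inf
step 2: dist = v0:0,v1:13,v2:6,v3:14,v4:10,v5:inf,v6:inf,v7:inf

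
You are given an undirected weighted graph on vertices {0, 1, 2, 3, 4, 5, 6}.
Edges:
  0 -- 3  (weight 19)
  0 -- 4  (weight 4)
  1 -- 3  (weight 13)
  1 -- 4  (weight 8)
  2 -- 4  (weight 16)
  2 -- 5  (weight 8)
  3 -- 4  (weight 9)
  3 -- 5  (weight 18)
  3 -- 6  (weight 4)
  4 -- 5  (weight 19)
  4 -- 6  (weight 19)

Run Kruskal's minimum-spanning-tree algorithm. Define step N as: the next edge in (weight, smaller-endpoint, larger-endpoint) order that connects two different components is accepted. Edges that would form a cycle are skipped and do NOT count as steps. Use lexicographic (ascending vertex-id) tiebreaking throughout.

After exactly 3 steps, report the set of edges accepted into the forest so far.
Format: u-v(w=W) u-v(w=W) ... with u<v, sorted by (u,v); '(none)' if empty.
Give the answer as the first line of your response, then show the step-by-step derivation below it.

0-4(w=4) 1-4(w=8) 3-6(w=4)

step 1: add edge 0-4 (w=4); MST = {0-4(w=4)}
step 2: add edge 3-6 (w=4); MST = {0-4(w=4) 3-6(w=4)}
step 3: add edge 1-4 (w=8); MST = {0-4(w=4) 1-4(w=8) 3-6(w=4)}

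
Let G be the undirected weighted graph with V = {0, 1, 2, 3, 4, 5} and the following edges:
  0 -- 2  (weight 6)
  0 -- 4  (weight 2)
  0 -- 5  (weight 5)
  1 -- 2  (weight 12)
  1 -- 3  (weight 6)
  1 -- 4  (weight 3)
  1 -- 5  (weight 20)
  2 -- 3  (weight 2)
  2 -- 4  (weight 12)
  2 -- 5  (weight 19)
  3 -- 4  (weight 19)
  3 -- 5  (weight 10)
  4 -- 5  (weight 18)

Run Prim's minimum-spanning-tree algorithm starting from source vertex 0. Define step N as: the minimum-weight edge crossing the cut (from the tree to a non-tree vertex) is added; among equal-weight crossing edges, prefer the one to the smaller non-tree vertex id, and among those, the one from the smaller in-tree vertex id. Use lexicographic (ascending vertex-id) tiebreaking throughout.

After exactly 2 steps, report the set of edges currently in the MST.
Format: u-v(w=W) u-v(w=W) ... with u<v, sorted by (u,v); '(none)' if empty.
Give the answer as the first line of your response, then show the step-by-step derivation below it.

0-4(w=2) 1-4(w=3)

step 1: add edge 0-4 (w=2); MST = {0-4(w=2)}
step 2: add edge 1-4 (w=3); MST = {0-4(w=2) 1-4(w=3)}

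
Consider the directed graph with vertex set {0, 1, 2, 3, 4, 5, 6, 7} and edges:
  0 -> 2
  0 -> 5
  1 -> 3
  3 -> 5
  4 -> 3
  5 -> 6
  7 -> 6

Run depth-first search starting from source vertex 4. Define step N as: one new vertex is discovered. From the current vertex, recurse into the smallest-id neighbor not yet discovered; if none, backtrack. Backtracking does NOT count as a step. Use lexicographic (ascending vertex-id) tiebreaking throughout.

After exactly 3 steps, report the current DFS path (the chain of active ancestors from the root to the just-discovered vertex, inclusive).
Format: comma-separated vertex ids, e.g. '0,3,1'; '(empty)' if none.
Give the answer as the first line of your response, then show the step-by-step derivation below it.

4,3,5

step 1: discover 4; path=4; order=4
step 2: discover 3; path=4>3; order=4,3
step 3: discover 5; path=4>3>5; order=4,3,5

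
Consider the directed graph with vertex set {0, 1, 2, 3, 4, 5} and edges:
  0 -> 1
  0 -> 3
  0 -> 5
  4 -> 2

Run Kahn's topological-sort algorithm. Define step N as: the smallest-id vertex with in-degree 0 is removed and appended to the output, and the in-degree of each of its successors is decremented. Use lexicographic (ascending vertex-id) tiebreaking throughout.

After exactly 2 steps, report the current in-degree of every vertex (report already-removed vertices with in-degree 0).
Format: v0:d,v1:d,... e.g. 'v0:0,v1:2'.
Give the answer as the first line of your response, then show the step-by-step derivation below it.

v0:0,v1:0,v2:1,v3:0,v4:0,v5:0

step 1: output 0; order=[0]; indeg=(0,0,1,0,0,0)
step 2: output 1; order=[0,1]; indeg=(0,0,1,0,0,0)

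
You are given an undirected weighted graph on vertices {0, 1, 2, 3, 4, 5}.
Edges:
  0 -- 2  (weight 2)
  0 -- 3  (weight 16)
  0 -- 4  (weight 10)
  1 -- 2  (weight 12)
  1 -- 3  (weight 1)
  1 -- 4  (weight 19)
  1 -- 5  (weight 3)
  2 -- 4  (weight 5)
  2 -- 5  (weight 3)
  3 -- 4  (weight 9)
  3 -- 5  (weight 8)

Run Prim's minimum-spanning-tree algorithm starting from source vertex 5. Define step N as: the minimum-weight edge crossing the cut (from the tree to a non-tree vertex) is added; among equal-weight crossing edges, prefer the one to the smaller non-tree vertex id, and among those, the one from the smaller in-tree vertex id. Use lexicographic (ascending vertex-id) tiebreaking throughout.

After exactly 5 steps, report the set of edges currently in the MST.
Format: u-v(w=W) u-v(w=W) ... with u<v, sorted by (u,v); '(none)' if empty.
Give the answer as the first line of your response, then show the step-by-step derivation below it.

0-2(w=2) 1-3(w=1) 1-5(w=3) 2-4(w=5) 2-5(w=3)

step 1: add edge 1-5 (w=3); MST = {1-5(w=3)}
step 2: add edge 1-3 (w=1); MST = {1-3(w=1) 1-5(w=3)}
step 3: add edge 2-5 (w=3); MST = {1-3(w=1) 1-5(w=3) 2-5(w=3)}
step 4: add edge 0-2 (w=2); MST = {0-2(w=2) 1-3(w=1) 1-5(w=3) 2-5(w=3)}
step 5: add edge 2-4 (w=5); MST = {0-2(w=2) 1-3(w=1) 1-5(w=3) 2-4(w=5) 2-5(w=3)}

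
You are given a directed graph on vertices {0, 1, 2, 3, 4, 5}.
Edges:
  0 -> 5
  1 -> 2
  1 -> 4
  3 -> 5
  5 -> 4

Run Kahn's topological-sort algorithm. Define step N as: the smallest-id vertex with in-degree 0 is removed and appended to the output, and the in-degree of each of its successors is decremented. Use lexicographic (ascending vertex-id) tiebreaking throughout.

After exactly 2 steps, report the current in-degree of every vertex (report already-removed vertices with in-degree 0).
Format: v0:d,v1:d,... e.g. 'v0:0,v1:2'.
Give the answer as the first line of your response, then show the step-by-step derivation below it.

v0:0,v1:0,v2:0,v3:0,v4:1,v5:1

step 1: output 0; order=[0]; indeg=(0,0,1,0,2,1)
step 2: output 1; order=[0,1]; indeg=(0,0,0,0,1,1)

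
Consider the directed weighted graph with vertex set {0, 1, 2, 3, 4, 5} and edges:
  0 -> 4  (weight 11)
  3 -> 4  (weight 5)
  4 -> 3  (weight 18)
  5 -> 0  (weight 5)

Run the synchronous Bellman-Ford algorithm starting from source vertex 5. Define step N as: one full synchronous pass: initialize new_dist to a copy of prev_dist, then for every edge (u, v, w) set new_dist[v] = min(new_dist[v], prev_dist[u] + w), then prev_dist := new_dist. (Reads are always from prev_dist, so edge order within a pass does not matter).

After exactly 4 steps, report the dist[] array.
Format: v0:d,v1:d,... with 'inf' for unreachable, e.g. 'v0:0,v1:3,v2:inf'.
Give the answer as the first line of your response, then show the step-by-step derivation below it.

v0:5,v1:inf,v2:inf,v3:34,v4:16,v5:0

step 1: dist = v0:5,v1:inf,v2:inf,v3:inf,v4:inf,v5:0
step 2: dist = v0:5,v1:inf,v2:inf,v3:inf,v4:16,v5:0
step 3: dist = v0:5,v1:inf,v2:inf,v3:34,v4:16,v5:0
step 4: dist = v0:5,v1:inf,v2:inf,v3:34,v4:16,v5:0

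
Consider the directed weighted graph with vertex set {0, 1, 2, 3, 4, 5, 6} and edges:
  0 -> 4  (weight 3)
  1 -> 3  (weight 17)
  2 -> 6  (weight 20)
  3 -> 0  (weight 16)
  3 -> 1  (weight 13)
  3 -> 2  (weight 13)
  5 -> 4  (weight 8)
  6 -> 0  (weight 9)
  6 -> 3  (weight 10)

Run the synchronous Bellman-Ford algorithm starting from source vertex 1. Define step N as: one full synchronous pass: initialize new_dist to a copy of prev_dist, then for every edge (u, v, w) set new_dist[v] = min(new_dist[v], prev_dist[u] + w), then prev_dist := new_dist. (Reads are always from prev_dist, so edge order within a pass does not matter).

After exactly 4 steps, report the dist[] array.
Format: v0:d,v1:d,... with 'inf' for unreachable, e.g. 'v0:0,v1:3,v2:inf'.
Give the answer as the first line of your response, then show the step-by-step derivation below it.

v0:33,v1:0,v2:30,v3:17,v4:36,v5:inf,v6:50

step 1: dist = v0:inf,v1:0,v2:inf,v3:17,v4:inf,v5:inf,v6:inf
step 2: dist = v0:33,v1:0,v2:30,v3:17,v4:inf,v5:inf,v6:inf
step 3: dist = v0:33,v1:0,v2:30,v3:17,v4:36,v5:inf,v6:50
step 4: dist = v0:33,v1:0,v2:30,v3:17,v4:36,v5:inf,v6:50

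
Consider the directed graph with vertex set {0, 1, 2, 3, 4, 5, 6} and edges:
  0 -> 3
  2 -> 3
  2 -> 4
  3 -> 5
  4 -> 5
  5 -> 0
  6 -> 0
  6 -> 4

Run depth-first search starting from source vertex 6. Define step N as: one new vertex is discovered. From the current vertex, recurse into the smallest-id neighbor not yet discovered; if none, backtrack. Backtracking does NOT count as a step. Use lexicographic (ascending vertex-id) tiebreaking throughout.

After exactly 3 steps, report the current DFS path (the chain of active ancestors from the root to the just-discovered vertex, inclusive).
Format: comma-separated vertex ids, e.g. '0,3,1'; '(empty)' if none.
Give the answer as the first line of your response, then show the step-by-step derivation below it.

6,0,3

step 1: discover 6; path=6; order=6
step 2: discover 0; path=6>0; order=6,0
step 3: discover 3; path=6>0>3; order=6,0,3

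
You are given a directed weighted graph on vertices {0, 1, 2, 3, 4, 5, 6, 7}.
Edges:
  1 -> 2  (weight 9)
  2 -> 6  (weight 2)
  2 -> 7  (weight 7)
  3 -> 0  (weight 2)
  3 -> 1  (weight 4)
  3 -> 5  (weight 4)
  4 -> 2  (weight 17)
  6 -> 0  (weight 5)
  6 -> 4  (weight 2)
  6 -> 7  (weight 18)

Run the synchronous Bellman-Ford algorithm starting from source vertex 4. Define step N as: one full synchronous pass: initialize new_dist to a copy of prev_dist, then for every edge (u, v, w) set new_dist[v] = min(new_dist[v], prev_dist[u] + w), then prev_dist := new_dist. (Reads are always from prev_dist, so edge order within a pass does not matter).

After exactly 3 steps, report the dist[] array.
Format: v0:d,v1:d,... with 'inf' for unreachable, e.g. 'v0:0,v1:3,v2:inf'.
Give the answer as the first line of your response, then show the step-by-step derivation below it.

v0:24,v1:inf,v2:17,v3:inf,v4:0,v5:inf,v6:19,v7:24

step 1: dist = v0:inf,v1:inf,v2:17,v3:inf,v4:0,v5:inf,v6:inf,v7:inf
step 2: dist = v0:inf,v1:inf,v2:17,v3:inf,v4:0,v5:inf,v6:19,v7:24
step 3: dist = v0:24,v1:inf,v2:17,v3:inf,v4:0,v5:inf,v6:19,v7:24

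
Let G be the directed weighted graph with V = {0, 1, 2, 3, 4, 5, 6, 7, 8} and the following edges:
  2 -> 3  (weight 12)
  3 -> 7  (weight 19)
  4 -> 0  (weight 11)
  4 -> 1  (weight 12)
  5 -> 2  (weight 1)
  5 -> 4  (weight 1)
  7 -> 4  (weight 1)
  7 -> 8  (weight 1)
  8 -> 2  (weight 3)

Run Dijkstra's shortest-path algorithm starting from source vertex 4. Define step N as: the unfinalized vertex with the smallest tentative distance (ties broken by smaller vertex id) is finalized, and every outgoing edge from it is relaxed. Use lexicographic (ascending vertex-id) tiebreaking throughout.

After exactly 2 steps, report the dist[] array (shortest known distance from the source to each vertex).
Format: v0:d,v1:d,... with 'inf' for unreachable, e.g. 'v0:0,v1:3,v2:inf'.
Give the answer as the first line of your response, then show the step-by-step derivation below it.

v0:11,v1:12,v2:inf,v3:inf,v4:0,v5:inf,v6:inf,v7:inf,v8:inf

step 1: dist = v0:11,v1:12,v2:inf,v3:inf,v4:0,v5:inf,v6:inf,v7:inf,v8:inf
step 2: dist = v0:11,v1:12,v2:inf,v3:inf,v4:0,v5:inf,v6:inf,v7:inf,v8:inf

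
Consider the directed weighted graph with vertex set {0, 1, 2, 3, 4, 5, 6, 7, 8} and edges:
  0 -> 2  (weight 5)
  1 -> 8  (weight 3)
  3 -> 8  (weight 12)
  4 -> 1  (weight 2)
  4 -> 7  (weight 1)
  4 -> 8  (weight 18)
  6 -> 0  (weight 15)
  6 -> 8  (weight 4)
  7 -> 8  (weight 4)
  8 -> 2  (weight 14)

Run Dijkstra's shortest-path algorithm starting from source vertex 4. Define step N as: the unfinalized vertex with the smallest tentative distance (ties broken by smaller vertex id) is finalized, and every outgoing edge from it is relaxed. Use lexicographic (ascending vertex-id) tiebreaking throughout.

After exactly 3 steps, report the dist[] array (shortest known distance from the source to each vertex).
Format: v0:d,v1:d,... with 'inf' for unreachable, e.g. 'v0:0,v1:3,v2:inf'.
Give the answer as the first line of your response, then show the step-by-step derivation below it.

v0:inf,v1:2,v2:inf,v3:inf,v4:0,v5:inf,v6:inf,v7:1,v8:5

step 1: dist = v0:inf,v1:2,v2:inf,v3:inf,v4:0,v5:inf,v6:inf,v7:1,v8:18
step 2: dist = v0:inf,v1:2,v2:inf,v3:inf,v4:0,v5:inf,v6:inf,v7:1,v8:5
step 3: dist = v0:inf,v1:2,v2:inf,v3:inf,v4:0,v5:inf,v6:inf,v7:1,v8:5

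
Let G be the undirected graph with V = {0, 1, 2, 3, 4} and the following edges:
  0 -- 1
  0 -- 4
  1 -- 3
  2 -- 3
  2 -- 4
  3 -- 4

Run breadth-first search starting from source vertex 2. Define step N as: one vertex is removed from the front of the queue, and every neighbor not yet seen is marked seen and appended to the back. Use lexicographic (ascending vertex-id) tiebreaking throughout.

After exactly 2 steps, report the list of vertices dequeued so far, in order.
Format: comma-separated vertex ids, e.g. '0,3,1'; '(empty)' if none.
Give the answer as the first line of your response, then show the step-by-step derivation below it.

2,3

step 1: dequeue 2; queue=[3,4]; order=2
step 2: dequeue 3; queue=[4,1]; order=2,3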